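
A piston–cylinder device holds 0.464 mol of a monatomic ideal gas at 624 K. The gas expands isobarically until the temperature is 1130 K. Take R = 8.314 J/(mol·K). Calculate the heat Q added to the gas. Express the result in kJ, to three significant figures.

Isobaric: W = nRΔT = (0.464)(8.314)(506) = 1952 J.
ΔU = nCᵥΔT with Cᵥ = 3R/2: ΔU = (0.464)(12.47)(506) = 2928 J.
Q = ΔU + W = 2928 + 1952 = 4880 J.

Q ≈ 4.88 kJ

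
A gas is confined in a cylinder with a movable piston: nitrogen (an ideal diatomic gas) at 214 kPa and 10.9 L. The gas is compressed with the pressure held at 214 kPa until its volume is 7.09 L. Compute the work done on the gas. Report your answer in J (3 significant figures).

W ≈ 815 J

Isobaric: W = P ΔV.
W = (214 kPa)(7.09 − 10.9 L) = (214)(-3.81) = -815.3 J.
Work on gas = −W_by = 815.3 J.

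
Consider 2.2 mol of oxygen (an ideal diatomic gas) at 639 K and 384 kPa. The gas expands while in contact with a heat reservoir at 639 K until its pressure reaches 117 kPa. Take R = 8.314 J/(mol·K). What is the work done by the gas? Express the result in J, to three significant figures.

W ≈ 13900 J

Isothermal process: W = nRT ln(V₂/V₁) = nRT ln(P₁/P₂).
W = (2.2)(8.314)(639) × ln(384/117)
  = 11688 × ln(3.282) = 11688 × 1.188
W_by_gas = 13891 J.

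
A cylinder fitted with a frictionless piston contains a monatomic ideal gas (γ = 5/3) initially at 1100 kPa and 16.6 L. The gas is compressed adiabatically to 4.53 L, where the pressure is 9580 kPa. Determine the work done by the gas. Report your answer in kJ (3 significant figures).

W ≈ -37.7 kJ

Adiabatic: W = (P₁V₁ − P₂V₂)/(γ − 1) with γ = 5/3.
P₁V₁ = 18260 J, P₂V₂ = 43397 J.
W = (18260 − 43397) / 0.6667 = -37706 J.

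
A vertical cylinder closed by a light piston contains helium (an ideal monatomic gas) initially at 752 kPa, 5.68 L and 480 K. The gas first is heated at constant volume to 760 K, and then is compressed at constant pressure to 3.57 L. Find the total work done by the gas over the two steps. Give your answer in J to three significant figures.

Step 1 (isochoric): W = 0 (constant volume).
After step 1: P = 1191 kPa (V unchanged).
Step 2 (isobaric): W = PΔV = (1191 kPa)(3.57 − 5.68 L) = -2512 J.
W_total = 0 − 2512 = -2512 J.

W_total ≈ -2510 J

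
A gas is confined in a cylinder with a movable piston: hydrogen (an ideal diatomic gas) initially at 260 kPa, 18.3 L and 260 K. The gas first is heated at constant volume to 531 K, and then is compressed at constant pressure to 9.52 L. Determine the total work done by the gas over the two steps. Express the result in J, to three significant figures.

W_total ≈ -4660 J

Step 1 (isochoric): W = 0 (constant volume).
After step 1: P = 531 kPa (V unchanged).
Step 2 (isobaric): W = PΔV = (531 kPa)(9.52 − 18.3 L) = -4662 J.
W_total = 0 − 4662 = -4662 J.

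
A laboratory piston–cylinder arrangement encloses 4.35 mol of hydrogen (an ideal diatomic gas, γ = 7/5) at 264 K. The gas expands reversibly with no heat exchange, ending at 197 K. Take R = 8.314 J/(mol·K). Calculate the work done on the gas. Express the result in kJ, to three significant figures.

W ≈ -6.06 kJ

Adiabatic ⇒ Q = 0, so W_by = −ΔU = nCᵥ(T₁ − T₂).
Cᵥ = 5R/2 = 20.79 J/(mol·K).
W = (4.35)(20.79)(264 − 197) = 6058 J.
Work on gas = −W_by = -6058 J.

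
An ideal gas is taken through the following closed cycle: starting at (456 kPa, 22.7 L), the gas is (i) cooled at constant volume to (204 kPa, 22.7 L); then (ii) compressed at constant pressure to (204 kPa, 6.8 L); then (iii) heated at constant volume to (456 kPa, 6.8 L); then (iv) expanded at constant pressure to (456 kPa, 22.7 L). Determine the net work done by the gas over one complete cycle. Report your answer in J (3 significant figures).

W_net ≈ 4010 J

Constant-volume legs do no work.
W(ii) = (204)(6.8 − 22.7) = -3244 J; W(iv) = (456)(22.7 − 6.8) = 7250 J.
W_net = -3244 + 7250 = 4007 J (the clockwise enclosed area).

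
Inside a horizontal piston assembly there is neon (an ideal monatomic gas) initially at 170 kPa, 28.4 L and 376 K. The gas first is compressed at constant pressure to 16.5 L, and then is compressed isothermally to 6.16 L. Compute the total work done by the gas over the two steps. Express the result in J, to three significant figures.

W_total ≈ -4790 J

Step 1 (isobaric): W = PΔV = (170 kPa)(16.5 − 28.4 L) = -2023 J.
After step 1: P = 170 kPa, V = 16.5 L, T = 218.5 K.
Step 2 (isothermal): W = P₁V₁ ln(V₂/V₁) = (2805) ln(6.16/16.5) = -2764 J.
W_total = -2023 − 2764 = -4787 J.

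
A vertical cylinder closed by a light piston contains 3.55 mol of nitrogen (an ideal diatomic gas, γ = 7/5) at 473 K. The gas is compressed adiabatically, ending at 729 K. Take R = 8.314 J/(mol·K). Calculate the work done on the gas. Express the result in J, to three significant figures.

Adiabatic ⇒ Q = 0, so W_by = −ΔU = nCᵥ(T₁ − T₂).
Cᵥ = 5R/2 = 20.79 J/(mol·K).
W = (3.55)(20.79)(473 − 729) = -18889 J.
Work on gas = −W_by = 18889 J.

W ≈ 18900 J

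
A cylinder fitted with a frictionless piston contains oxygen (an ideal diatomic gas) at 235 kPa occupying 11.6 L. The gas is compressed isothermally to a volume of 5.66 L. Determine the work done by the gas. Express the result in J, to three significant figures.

W ≈ -1960 J

Isothermal: W = nRT ln(V₂/V₁) = P₁V₁ ln(V₂/V₁).
P₁V₁ = (235 kPa)(11.6 L) = 2726 J.
W = 2726 × ln(5.66/11.6) = 2726 × -0.7176
W_by_gas = -1956 J.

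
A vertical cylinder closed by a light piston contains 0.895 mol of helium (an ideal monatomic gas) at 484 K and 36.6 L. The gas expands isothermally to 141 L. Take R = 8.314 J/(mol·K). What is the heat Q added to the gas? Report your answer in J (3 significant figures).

Q ≈ 4860 J

Isothermal ⇒ ΔU = 0, so Q = W = nRT ln(V₂/V₁).
Q = (0.895)(8.314)(484) ln(141/36.6) = 3601 × 1.349 = 4857 J.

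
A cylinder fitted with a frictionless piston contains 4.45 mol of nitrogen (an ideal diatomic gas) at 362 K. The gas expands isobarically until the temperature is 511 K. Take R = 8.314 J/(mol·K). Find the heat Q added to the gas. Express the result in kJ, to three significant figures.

Q ≈ 19.3 kJ

Isobaric: W = nRΔT = (4.45)(8.314)(149) = 5513 J.
ΔU = nCᵥΔT with Cᵥ = 5R/2: ΔU = (4.45)(20.79)(149) = 13781 J.
Q = ΔU + W = 13781 + 5513 = 19294 J.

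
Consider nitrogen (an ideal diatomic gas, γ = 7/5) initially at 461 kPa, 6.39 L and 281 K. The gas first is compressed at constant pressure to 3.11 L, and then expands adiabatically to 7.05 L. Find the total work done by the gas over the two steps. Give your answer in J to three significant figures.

Step 1 (isobaric): W = PΔV = (461 kPa)(3.11 − 6.39 L) = -1512 J.
After step 1: P = 461 kPa, V = 3.11 L, T = 136.8 K.
Step 2 (adiabatic): W = (P₁V₁ − P₂V₂)/(γ−1) = (1434 − 1033)/0.4 = 1001 J.
W_total = -1512 + 1001 = -511.4 J.

W_total ≈ -511 J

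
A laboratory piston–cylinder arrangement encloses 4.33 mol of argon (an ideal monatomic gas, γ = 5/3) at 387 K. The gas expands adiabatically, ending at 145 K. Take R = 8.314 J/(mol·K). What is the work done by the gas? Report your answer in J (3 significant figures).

W ≈ 13100 J

Adiabatic ⇒ Q = 0, so W_by = −ΔU = nCᵥ(T₁ − T₂).
Cᵥ = 3R/2 = 12.47 J/(mol·K).
W = (4.33)(12.47)(387 − 145) = 13068 J.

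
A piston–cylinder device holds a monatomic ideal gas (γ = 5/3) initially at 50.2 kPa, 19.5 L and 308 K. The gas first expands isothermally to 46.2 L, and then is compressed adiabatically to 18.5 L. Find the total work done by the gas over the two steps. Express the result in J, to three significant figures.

Step 1 (isothermal): W = P₁V₁ ln(V₂/V₁) = (978.9) ln(46.2/19.5) = 844.4 J.
After step 1: P = 21.19 kPa, V = 46.2 L, T = 308 K.
Step 2 (adiabatic): W = (P₁V₁ − P₂V₂)/(γ−1) = (978.9 − 1802)/0.667 = -1234 J.
W_total = 844.4 − 1234 = -390.1 J.

W_total ≈ -390 J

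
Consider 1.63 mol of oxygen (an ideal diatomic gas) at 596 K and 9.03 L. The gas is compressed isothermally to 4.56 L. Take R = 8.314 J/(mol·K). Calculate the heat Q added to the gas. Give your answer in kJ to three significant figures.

Isothermal ⇒ ΔU = 0, so Q = W = nRT ln(V₂/V₁).
Q = (1.63)(8.314)(596) ln(4.56/9.03) = 8077 × -0.6832 = -5518 J.

Q ≈ -5.52 kJ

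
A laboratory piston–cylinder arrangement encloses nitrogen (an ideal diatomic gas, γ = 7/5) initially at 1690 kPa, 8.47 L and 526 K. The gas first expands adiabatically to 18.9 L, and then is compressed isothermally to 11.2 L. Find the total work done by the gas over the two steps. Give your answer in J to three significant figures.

W_total ≈ 4390 J

Step 1 (adiabatic): W = (P₁V₁ − P₂V₂)/(γ−1) = (14314 − 10383)/0.4 = 9827 J.
After step 1: P = 549.4 kPa, V = 18.9 L, T = 381.6 K.
Step 2 (isothermal): W = P₁V₁ ln(V₂/V₁) = (10383) ln(11.2/18.9) = -5433 J.
W_total = 9827 − 5433 = 4394 J.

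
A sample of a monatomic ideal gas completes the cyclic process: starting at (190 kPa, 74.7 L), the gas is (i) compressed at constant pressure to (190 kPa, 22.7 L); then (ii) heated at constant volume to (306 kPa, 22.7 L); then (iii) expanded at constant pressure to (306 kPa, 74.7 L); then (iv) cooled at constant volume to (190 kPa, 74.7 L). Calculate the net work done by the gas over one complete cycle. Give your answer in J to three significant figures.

Constant-volume legs do no work.
W(i) = (190)(22.7 − 74.7) = -9880 J; W(iii) = (306)(74.7 − 22.7) = 15912 J.
W_net = -9880 + 15912 = 6032 J (the clockwise enclosed area).

W_net ≈ 6030 J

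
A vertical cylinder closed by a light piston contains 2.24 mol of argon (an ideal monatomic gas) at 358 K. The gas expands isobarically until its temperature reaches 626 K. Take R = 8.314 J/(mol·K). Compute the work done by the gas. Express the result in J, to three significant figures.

Isobaric: W = P ΔV = nR ΔT.
W = (2.24)(8.314)(626 − 358) = 4991 J.

W ≈ 4990 J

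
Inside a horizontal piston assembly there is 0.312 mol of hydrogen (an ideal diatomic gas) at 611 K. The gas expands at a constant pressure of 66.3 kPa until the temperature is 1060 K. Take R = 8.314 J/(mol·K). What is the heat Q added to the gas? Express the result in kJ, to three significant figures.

Isobaric: W = nRΔT = (0.312)(8.314)(449) = 1165 J.
ΔU = nCᵥΔT with Cᵥ = 5R/2: ΔU = (0.312)(20.79)(449) = 2912 J.
Q = ΔU + W = 2912 + 1165 = 4076 J.

Q ≈ 4.08 kJ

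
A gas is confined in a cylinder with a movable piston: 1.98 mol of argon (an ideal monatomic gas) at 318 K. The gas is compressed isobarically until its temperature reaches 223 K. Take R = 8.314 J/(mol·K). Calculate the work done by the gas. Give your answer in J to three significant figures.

W ≈ -1560 J

Isobaric: W = P ΔV = nR ΔT.
W = (1.98)(8.314)(223 − 318) = -1564 J.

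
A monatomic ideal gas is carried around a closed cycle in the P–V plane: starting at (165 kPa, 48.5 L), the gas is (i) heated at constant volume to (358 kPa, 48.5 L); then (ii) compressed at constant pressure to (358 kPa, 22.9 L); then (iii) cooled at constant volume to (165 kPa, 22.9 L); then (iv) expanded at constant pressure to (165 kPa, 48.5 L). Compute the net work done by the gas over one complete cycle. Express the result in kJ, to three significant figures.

W_net ≈ -4.94 kJ

Constant-volume legs do no work.
W(ii) = (358)(22.9 − 48.5) = -9165 J; W(iv) = (165)(48.5 − 22.9) = 4224 J.
W_net = -9165 + 4224 = -4941 J (the counter-clockwise enclosed area).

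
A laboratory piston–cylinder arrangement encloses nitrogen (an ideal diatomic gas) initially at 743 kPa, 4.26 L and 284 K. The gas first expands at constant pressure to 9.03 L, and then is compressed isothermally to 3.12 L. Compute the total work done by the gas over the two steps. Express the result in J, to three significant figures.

Step 1 (isobaric): W = PΔV = (743 kPa)(9.03 − 4.26 L) = 3544 J.
After step 1: P = 743 kPa, V = 9.03 L, T = 602 K.
Step 2 (isothermal): W = P₁V₁ ln(V₂/V₁) = (6709) ln(3.12/9.03) = -7130 J.
W_total = 3544 − 7130 = -3586 J.

W_total ≈ -3590 J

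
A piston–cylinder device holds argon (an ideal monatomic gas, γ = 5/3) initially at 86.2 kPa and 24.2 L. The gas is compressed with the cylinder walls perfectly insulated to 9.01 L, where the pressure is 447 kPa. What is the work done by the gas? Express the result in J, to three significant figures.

Adiabatic: W = (P₁V₁ − P₂V₂)/(γ − 1) with γ = 5/3.
P₁V₁ = 2086 J, P₂V₂ = 4027 J.
W = (2086 − 4027) / 0.6667 = -2912 J.

W ≈ -2910 J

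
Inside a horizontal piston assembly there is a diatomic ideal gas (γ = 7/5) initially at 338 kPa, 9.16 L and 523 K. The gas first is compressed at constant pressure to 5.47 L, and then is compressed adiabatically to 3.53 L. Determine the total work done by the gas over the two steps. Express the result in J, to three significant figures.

W_total ≈ -2130 J

Step 1 (isobaric): W = PΔV = (338 kPa)(5.47 − 9.16 L) = -1247 J.
After step 1: P = 338 kPa, V = 5.47 L, T = 312.3 K.
Step 2 (adiabatic): W = (P₁V₁ − P₂V₂)/(γ−1) = (1849 − 2203)/0.4 = -885 J.
W_total = -1247 − 885 = -2132 J.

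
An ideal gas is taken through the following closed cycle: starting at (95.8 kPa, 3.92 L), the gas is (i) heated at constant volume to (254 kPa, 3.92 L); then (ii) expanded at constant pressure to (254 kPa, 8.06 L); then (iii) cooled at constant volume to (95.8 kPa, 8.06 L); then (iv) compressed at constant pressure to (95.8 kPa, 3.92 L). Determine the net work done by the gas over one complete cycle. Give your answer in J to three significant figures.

Constant-volume legs do no work.
W(ii) = (254)(8.06 − 3.92) = 1052 J; W(iv) = (95.8)(3.92 − 8.06) = -396.6 J.
W_net = 1052 − 396.6 = 654.9 J (the clockwise enclosed area).

W_net ≈ 655 J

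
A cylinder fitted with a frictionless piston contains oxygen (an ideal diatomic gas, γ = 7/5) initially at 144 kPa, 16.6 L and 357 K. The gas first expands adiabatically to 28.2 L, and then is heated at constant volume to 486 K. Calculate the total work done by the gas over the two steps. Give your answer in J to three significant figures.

Step 1 (adiabatic): W = (P₁V₁ − P₂V₂)/(γ−1) = (2390 − 1934)/0.4 = 1141 J.
Step 2 (isochoric): W = 0 (constant volume).
W_total = 1141 + 0 = 1141 J.

W_total ≈ 1140 J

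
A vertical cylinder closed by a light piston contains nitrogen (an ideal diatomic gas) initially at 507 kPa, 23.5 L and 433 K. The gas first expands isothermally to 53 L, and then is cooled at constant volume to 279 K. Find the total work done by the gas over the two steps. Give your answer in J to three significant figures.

Step 1 (isothermal): W = P₁V₁ ln(V₂/V₁) = (11914) ln(53/23.5) = 9690 J.
Step 2 (isochoric): W = 0 (constant volume).
W_total = 9690 + 0 = 9690 J.

W_total ≈ 9690 J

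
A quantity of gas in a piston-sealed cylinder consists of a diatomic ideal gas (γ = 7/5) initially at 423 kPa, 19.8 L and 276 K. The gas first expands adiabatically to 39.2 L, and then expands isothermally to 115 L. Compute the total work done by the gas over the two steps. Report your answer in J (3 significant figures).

W_total ≈ 11900 J

Step 1 (adiabatic): W = (P₁V₁ − P₂V₂)/(γ−1) = (8375 − 6373)/0.4 = 5006 J.
After step 1: P = 162.6 kPa, V = 39.2 L, T = 210 K.
Step 2 (isothermal): W = P₁V₁ ln(V₂/V₁) = (6373) ln(115/39.2) = 6859 J.
W_total = 5006 + 6859 = 11865 J.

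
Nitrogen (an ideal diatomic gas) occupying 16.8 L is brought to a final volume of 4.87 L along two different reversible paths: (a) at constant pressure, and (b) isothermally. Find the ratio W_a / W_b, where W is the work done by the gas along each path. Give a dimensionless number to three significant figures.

Path (a) isobaric: W = P₁(V₂ − V₁) → W_a/(P₁V₁) = -0.7101.
Path (b) isothermal: W = P₁V₁ ln(V₂/V₁) → W_b/(P₁V₁) = -1.238.
W_a / W_b = -0.7101 / -1.238 = 0.5735.

W_a / W_b ≈ 0.573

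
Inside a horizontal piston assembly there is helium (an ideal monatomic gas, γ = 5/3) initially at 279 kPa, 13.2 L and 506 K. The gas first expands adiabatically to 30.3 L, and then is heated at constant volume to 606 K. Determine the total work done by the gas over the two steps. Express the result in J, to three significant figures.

Step 1 (adiabatic): W = (P₁V₁ − P₂V₂)/(γ−1) = (3683 − 2116)/0.667 = 2350 J.
Step 2 (isochoric): W = 0 (constant volume).
W_total = 2350 + 0 = 2350 J.

W_total ≈ 2350 J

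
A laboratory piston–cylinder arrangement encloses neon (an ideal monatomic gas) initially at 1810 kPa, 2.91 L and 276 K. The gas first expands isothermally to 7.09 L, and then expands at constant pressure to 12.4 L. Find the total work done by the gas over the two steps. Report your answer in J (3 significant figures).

Step 1 (isothermal): W = P₁V₁ ln(V₂/V₁) = (5267) ln(7.09/2.91) = 4691 J.
After step 1: P = 742.9 kPa, V = 7.09 L, T = 276 K.
Step 2 (isobaric): W = PΔV = (742.9 kPa)(12.4 − 7.09 L) = 3945 J.
W_total = 4691 + 3945 = 8635 J.

W_total ≈ 8640 J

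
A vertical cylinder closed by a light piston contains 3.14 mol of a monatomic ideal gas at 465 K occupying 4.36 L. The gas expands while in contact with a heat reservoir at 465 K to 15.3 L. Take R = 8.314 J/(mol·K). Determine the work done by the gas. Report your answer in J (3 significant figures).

Isothermal: W = nRT ln(V₂/V₁).
W = (3.14)(8.314)(465) × ln(15.3/4.36)
  = 12139 × 1.255
W_by_gas = 15239 J.

W ≈ 15200 J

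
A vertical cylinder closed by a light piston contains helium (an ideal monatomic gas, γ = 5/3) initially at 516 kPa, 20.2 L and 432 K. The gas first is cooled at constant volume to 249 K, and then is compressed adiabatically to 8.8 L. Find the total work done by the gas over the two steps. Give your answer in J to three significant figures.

W_total ≈ -6670 J

Step 1 (isochoric): W = 0 (constant volume).
After step 1: P = 297.4 kPa (V unchanged).
Step 2 (adiabatic): W = (P₁V₁ − P₂V₂)/(γ−1) = (6008 − 10454)/0.667 = -6670 J.
W_total = 0 − 6670 = -6670 J.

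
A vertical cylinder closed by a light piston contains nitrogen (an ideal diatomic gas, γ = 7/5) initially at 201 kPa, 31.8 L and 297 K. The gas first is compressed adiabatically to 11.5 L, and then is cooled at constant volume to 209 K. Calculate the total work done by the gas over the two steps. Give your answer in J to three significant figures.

Step 1 (adiabatic): W = (P₁V₁ − P₂V₂)/(γ−1) = (6392 − 9601)/0.4 = -8023 J.
Step 2 (isochoric): W = 0 (constant volume).
W_total = -8023 + 0 = -8023 J.

W_total ≈ -8020 J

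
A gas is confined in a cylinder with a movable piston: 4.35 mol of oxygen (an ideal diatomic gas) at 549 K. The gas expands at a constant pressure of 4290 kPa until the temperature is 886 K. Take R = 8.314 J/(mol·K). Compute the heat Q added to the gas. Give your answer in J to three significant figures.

Isobaric: W = nRΔT = (4.35)(8.314)(337) = 12188 J.
ΔU = nCᵥΔT with Cᵥ = 5R/2: ΔU = (4.35)(20.79)(337) = 30470 J.
Q = ΔU + W = 30470 + 12188 = 42658 J.

Q ≈ 42700 J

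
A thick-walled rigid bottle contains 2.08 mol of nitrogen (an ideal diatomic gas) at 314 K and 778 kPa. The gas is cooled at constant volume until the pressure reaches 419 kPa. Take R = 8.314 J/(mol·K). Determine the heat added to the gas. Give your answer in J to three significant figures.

Constant volume ⇒ W = 0, so Q = ΔU = nCᵥΔT with Cᵥ = 5R/2 = 20.79 J/(mol·K).
At constant V, T₂/T₁ = P₂/P₁ ⇒ ΔT = T₁(P₂/P₁ − 1) = 314·(419/778 − 1) = -144.9 K.
ΔU = (2.08)(20.79)(-144.9) = -6264 J.

Q ≈ -6260 J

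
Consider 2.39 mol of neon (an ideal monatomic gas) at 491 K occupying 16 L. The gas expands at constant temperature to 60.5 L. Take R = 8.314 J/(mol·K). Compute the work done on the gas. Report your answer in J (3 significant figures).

W ≈ -13000 J

Isothermal: W = nRT ln(V₂/V₁).
W = (2.39)(8.314)(491) × ln(60.5/16)
  = 9756 × 1.33
W_by_gas = 12977 J; work on gas = −W_by = -12977 J.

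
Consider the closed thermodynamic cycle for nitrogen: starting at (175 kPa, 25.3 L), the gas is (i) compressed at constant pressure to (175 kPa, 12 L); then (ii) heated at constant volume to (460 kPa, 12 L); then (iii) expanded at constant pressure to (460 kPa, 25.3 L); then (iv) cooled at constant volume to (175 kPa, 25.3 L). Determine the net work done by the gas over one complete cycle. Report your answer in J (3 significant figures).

W_net ≈ 3790 J

Constant-volume legs do no work.
W(i) = (175)(12 − 25.3) = -2328 J; W(iii) = (460)(25.3 − 12) = 6118 J.
W_net = -2328 + 6118 = 3790 J (the clockwise enclosed area).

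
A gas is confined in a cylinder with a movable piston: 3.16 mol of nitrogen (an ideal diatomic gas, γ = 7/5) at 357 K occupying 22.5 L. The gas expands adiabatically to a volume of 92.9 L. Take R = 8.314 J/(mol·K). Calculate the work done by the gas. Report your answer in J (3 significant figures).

W ≈ 10200 J

Adiabatic: TV^(γ−1) = const with γ = 7/5.
T₂ = T₁ (V₁/V₂)^(γ−1) = 357 × (22.5/92.9)^0.4 = 357 × 0.5671 = 202.5 K.
W_by = nCᵥ(T₁ − T₂) = (3.16)(20.79)(357 − 202.5) = 10150 J.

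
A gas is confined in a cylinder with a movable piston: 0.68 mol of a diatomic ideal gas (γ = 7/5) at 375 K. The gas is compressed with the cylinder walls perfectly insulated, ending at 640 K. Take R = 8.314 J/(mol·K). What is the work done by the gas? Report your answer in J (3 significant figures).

W ≈ -3750 J

Adiabatic ⇒ Q = 0, so W_by = −ΔU = nCᵥ(T₁ − T₂).
Cᵥ = 5R/2 = 20.79 J/(mol·K).
W = (0.68)(20.79)(375 − 640) = -3745 J.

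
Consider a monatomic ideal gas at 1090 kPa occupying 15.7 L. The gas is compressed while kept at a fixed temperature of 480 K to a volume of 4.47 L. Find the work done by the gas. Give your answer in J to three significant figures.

Isothermal: W = nRT ln(V₂/V₁) = P₁V₁ ln(V₂/V₁).
P₁V₁ = (1090 kPa)(15.7 L) = 17113 J.
W = 17113 × ln(4.47/15.7) = 17113 × -1.256
W_by_gas = -21499 J.

W ≈ -21500 J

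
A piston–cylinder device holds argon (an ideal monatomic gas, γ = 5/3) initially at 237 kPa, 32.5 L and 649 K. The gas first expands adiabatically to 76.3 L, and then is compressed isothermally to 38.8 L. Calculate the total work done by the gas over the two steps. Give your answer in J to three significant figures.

W_total ≈ 2060 J

Step 1 (adiabatic): W = (P₁V₁ − P₂V₂)/(γ−1) = (7702 − 4361)/0.667 = 5013 J.
After step 1: P = 57.15 kPa, V = 76.3 L, T = 367.4 K.
Step 2 (isothermal): W = P₁V₁ ln(V₂/V₁) = (4361) ln(38.8/76.3) = -2949 J.
W_total = 5013 − 2949 = 2064 J.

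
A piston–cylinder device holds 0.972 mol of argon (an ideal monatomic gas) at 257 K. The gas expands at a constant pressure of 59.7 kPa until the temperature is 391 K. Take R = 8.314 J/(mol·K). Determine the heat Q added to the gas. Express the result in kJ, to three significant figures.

Q ≈ 2.71 kJ

Isobaric: W = nRΔT = (0.972)(8.314)(134) = 1083 J.
ΔU = nCᵥΔT with Cᵥ = 3R/2: ΔU = (0.972)(12.47)(134) = 1624 J.
Q = ΔU + W = 1624 + 1083 = 2707 J.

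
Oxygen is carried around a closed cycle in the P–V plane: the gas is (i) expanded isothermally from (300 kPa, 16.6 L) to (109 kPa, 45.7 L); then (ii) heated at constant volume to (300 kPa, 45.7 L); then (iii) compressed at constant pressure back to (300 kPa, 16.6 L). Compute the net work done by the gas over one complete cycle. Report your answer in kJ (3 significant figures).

W_net ≈ -3.69 kJ

Leg (i): W = PᵢVᵢ ln(V_f/Vᵢ) = (4980) ln(45.7/16.6) = 5043 J.
Leg (ii): W = 0.
Leg (iii): W = PΔV = (300)(16.6 − 45.7) = -8730 J.
W_net = 5043 − 8730 = -3687 J.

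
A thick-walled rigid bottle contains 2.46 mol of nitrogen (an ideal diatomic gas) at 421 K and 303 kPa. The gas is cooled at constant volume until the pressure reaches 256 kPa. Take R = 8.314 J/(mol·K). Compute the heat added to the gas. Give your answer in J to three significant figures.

Constant volume ⇒ W = 0, so Q = ΔU = nCᵥΔT with Cᵥ = 5R/2 = 20.79 J/(mol·K).
At constant V, T₂/T₁ = P₂/P₁ ⇒ ΔT = T₁(P₂/P₁ − 1) = 421·(256/303 − 1) = -65.3 K.
ΔU = (2.46)(20.79)(-65.3) = -3339 J.

Q ≈ -3340 J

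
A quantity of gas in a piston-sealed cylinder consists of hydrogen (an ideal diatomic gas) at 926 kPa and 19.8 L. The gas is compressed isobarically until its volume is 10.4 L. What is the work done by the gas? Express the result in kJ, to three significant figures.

W ≈ -8.70 kJ

Isobaric: W = P ΔV.
W = (926 kPa)(10.4 − 19.8 L) = (926)(-9.4) = -8704 J.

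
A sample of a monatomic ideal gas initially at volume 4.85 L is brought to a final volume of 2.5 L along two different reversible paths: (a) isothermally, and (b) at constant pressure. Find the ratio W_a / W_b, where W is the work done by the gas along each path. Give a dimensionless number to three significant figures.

Path (a) isothermal: W = P₁V₁ ln(V₂/V₁) → W_a/(P₁V₁) = -0.6627.
Path (b) isobaric: W = P₁(V₂ − V₁) → W_b/(P₁V₁) = -0.4845.
W_a / W_b = -0.6627 / -0.4845 = 1.368.

W_a / W_b ≈ 1.37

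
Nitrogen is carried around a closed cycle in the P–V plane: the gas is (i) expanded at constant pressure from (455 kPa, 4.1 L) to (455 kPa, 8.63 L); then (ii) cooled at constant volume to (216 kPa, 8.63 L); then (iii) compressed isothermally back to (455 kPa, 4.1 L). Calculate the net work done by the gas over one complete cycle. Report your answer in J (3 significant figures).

Leg (i): W = PΔV = (455)(8.63 − 4.1) = 2061 J.
Leg (ii): W = 0.
Leg (iii): W = PᵢVᵢ ln(V_f/Vᵢ) = (1864) ln(4.1/8.63) = -1387 J.
W_net = 2061 − 1387 = 673.8 J.

W_net ≈ 674 J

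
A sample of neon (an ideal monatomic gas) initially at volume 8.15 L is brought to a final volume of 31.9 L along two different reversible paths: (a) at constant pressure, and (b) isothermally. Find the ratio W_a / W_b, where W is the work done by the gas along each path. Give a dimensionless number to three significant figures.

Path (a) isobaric: W = P₁(V₂ − V₁) → W_a/(P₁V₁) = 2.914.
Path (b) isothermal: W = P₁V₁ ln(V₂/V₁) → W_b/(P₁V₁) = 1.365.
W_a / W_b = 2.914 / 1.365 = 2.136.

W_a / W_b ≈ 2.14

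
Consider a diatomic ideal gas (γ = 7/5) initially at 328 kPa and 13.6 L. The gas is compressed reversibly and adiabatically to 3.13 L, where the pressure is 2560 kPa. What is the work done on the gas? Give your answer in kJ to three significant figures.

W ≈ 8.88 kJ

Adiabatic: W = (P₁V₁ − P₂V₂)/(γ − 1) with γ = 7/5.
P₁V₁ = 4461 J, P₂V₂ = 8013 J.
W = (4461 − 8013) / 0.4 = -8880 J.
Work on gas = −W_by = 8880 J.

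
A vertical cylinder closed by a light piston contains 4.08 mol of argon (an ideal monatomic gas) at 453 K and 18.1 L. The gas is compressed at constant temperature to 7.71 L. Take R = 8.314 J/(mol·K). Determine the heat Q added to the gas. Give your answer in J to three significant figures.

Q ≈ -13100 J

Isothermal ⇒ ΔU = 0, so Q = W = nRT ln(V₂/V₁).
Q = (4.08)(8.314)(453) ln(7.71/18.1) = 15366 × -0.8534 = -13113 J.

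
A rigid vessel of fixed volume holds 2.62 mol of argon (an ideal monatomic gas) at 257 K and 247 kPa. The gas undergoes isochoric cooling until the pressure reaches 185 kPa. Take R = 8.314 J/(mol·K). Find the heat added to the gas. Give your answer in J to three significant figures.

Q ≈ -2110 J

Constant volume ⇒ W = 0, so Q = ΔU = nCᵥΔT with Cᵥ = 3R/2 = 12.47 J/(mol·K).
At constant V, T₂/T₁ = P₂/P₁ ⇒ ΔT = T₁(P₂/P₁ − 1) = 257·(185/247 − 1) = -64.51 K.
ΔU = (2.62)(12.47)(-64.51) = -2108 J.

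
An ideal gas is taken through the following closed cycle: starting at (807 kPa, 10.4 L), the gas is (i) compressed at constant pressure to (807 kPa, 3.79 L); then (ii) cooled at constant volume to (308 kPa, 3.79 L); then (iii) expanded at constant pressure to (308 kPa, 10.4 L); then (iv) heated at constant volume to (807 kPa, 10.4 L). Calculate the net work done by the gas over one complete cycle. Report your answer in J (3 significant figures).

W_net ≈ -3300 J

Constant-volume legs do no work.
W(i) = (807)(3.79 − 10.4) = -5334 J; W(iii) = (308)(10.4 − 3.79) = 2036 J.
W_net = -5334 + 2036 = -3298 J (the counter-clockwise enclosed area).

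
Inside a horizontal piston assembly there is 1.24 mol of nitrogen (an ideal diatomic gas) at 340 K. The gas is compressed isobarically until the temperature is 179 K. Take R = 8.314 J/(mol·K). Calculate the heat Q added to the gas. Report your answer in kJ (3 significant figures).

Q ≈ -5.81 kJ

Isobaric: W = nRΔT = (1.24)(8.314)(-161) = -1660 J.
ΔU = nCᵥΔT with Cᵥ = 5R/2: ΔU = (1.24)(20.79)(-161) = -4150 J.
Q = ΔU + W = -4150 − 1660 = -5809 J.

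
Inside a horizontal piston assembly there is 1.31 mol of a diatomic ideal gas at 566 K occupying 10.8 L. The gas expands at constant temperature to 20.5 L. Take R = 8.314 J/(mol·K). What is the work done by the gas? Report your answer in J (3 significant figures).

Isothermal: W = nRT ln(V₂/V₁).
W = (1.31)(8.314)(566) × ln(20.5/10.8)
  = 6164 × 0.6409
W_by_gas = 3951 J.

W ≈ 3950 J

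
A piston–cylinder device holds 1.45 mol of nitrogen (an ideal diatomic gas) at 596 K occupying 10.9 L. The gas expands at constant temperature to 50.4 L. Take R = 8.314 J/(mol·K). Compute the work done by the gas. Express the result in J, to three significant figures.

W ≈ 11000 J

Isothermal: W = nRT ln(V₂/V₁).
W = (1.45)(8.314)(596) × ln(50.4/10.9)
  = 7185 × 1.531
W_by_gas = 11002 J.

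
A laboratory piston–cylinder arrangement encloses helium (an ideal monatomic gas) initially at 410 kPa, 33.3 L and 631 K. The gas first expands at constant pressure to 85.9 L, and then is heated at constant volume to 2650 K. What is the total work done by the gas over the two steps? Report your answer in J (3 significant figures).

W_total ≈ 21600 J

Step 1 (isobaric): W = PΔV = (410 kPa)(85.9 − 33.3 L) = 21566 J.
Step 2 (isochoric): W = 0 (constant volume).
W_total = 21566 + 0 = 21566 J.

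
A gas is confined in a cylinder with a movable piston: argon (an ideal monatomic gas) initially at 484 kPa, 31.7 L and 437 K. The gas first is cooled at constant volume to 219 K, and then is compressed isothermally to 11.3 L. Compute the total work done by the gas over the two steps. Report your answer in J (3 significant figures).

Step 1 (isochoric): W = 0 (constant volume).
After step 1: P = 242.6 kPa (V unchanged).
Step 2 (isothermal): W = P₁V₁ ln(V₂/V₁) = (7689) ln(11.3/31.7) = -7931 J.
W_total = 0 − 7931 = -7931 J.

W_total ≈ -7930 J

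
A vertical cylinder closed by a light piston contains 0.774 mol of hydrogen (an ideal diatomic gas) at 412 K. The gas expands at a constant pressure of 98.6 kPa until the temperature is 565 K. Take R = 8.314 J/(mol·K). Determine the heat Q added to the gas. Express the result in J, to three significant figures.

Q ≈ 3450 J

Isobaric: W = nRΔT = (0.774)(8.314)(153) = 984.6 J.
ΔU = nCᵥΔT with Cᵥ = 5R/2: ΔU = (0.774)(20.79)(153) = 2461 J.
Q = ΔU + W = 2461 + 984.6 = 3446 J.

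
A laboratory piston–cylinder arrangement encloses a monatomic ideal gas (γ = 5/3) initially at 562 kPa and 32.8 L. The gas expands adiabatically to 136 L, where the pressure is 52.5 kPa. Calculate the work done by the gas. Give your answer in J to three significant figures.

W ≈ 16900 J

Adiabatic: W = (P₁V₁ − P₂V₂)/(γ − 1) with γ = 5/3.
P₁V₁ = 18434 J, P₂V₂ = 7140 J.
W = (18434 − 7140) / 0.6667 = 16940 J.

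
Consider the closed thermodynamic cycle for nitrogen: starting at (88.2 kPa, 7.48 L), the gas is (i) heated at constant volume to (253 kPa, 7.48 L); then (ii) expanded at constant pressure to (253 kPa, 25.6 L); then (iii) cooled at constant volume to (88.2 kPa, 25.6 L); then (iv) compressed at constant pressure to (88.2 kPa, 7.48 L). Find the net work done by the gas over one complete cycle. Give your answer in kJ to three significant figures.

Constant-volume legs do no work.
W(ii) = (253)(25.6 − 7.48) = 4584 J; W(iv) = (88.2)(7.48 − 25.6) = -1598 J.
W_net = 4584 − 1598 = 2986 J (the clockwise enclosed area).

W_net ≈ 2.99 kJ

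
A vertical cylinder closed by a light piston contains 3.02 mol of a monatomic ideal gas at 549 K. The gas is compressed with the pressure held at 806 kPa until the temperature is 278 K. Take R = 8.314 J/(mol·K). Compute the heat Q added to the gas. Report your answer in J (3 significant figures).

Isobaric: W = nRΔT = (3.02)(8.314)(-271) = -6804 J.
ΔU = nCᵥΔT with Cᵥ = 3R/2: ΔU = (3.02)(12.47)(-271) = -10207 J.
Q = ΔU + W = -10207 − 6804 = -17011 J.

Q ≈ -17000 J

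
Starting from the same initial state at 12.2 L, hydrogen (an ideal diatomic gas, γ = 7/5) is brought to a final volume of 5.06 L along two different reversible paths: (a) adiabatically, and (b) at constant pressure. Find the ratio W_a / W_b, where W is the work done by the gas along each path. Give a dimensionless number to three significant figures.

Path (a) adiabatic: W = P₁V₁(1 − (V₁/V₂)^(γ−1))/(γ−1) → W_a/(P₁V₁) = -1.055.
Path (b) isobaric: W = P₁(V₂ − V₁) → W_b/(P₁V₁) = -0.5852.
W_a / W_b = -1.055 / -0.5852 = 1.802.

W_a / W_b ≈ 1.80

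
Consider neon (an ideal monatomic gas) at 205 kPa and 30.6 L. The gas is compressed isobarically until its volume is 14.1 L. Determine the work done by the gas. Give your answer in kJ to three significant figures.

Isobaric: W = P ΔV.
W = (205 kPa)(14.1 − 30.6 L) = (205)(-16.5) = -3382 J.

W ≈ -3.38 kJ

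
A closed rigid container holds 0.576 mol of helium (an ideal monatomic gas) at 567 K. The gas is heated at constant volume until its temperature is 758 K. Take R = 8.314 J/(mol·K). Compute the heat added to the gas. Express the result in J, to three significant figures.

Constant volume ⇒ W = 0, so Q = ΔU = nCᵥΔT with Cᵥ = 3R/2 = 12.47 J/(mol·K).
ΔU = (0.576)(12.47)(758 − 567) = 1372 J.

Q ≈ 1370 J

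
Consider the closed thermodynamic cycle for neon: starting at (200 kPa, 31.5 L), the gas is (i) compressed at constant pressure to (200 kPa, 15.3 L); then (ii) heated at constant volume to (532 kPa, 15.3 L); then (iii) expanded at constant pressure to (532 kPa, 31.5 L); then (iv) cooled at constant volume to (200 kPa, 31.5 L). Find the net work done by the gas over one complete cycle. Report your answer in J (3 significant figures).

W_net ≈ 5380 J

Constant-volume legs do no work.
W(i) = (200)(15.3 − 31.5) = -3240 J; W(iii) = (532)(31.5 − 15.3) = 8618 J.
W_net = -3240 + 8618 = 5378 J (the clockwise enclosed area).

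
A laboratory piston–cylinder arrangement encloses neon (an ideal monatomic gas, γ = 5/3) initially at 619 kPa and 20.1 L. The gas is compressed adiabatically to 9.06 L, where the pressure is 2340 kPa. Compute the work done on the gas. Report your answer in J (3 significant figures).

Adiabatic: W = (P₁V₁ − P₂V₂)/(γ − 1) with γ = 5/3.
P₁V₁ = 12442 J, P₂V₂ = 21200 J.
W = (12442 − 21200) / 0.6667 = -13138 J.
Work on gas = −W_by = 13138 J.

W ≈ 13100 J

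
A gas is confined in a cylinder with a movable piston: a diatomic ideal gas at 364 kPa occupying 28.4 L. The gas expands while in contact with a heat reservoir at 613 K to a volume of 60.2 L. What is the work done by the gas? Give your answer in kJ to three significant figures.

W ≈ 7.77 kJ

Isothermal: W = nRT ln(V₂/V₁) = P₁V₁ ln(V₂/V₁).
P₁V₁ = (364 kPa)(28.4 L) = 10338 J.
W = 10338 × ln(60.2/28.4) = 10338 × 0.7513
W_by_gas = 7766 J.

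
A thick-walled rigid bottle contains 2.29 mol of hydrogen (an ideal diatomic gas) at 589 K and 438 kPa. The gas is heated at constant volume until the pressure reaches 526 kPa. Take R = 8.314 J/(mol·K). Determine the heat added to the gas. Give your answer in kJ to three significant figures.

Constant volume ⇒ W = 0, so Q = ΔU = nCᵥΔT with Cᵥ = 5R/2 = 20.79 J/(mol·K).
At constant V, T₂/T₁ = P₂/P₁ ⇒ ΔT = T₁(P₂/P₁ − 1) = 589·(526/438 − 1) = 118.3 K.
ΔU = (2.29)(20.79)(118.3) = 5633 J.

Q ≈ 5.63 kJ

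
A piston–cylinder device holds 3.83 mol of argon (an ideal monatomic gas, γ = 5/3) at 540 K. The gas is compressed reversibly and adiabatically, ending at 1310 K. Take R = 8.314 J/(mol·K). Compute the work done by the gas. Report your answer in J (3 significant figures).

W ≈ -36800 J

Adiabatic ⇒ Q = 0, so W_by = −ΔU = nCᵥ(T₁ − T₂).
Cᵥ = 3R/2 = 12.47 J/(mol·K).
W = (3.83)(12.47)(540 − 1310) = -36778 J.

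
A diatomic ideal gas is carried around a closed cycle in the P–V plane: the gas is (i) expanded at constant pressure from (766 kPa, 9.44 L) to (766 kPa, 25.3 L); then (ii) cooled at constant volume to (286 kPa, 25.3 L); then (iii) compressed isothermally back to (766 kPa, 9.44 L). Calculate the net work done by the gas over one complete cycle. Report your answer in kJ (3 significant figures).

Leg (i): W = PΔV = (766)(25.3 − 9.44) = 12149 J.
Leg (ii): W = 0.
Leg (iii): W = PᵢVᵢ ln(V_f/Vᵢ) = (7236) ln(9.44/25.3) = -7133 J.
W_net = 12149 − 7133 = 5015 J.

W_net ≈ 5.02 kJ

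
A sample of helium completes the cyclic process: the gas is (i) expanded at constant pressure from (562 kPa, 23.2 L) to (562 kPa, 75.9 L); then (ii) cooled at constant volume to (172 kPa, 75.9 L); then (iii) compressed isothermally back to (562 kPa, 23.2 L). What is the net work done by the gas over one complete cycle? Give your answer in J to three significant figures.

Leg (i): W = PΔV = (562)(75.9 − 23.2) = 29617 J.
Leg (ii): W = 0.
Leg (iii): W = PᵢVᵢ ln(V_f/Vᵢ) = (13055) ln(23.2/75.9) = -15473 J.
W_net = 29617 − 15473 = 14144 J.

W_net ≈ 14100 J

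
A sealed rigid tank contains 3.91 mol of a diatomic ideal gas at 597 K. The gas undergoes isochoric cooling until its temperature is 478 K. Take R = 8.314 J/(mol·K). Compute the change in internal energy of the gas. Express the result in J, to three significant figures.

ΔU ≈ -9670 J

Constant volume ⇒ W = 0, so Q = ΔU = nCᵥΔT with Cᵥ = 5R/2 = 20.79 J/(mol·K).
ΔU = (3.91)(20.79)(478 − 597) = -9671 J.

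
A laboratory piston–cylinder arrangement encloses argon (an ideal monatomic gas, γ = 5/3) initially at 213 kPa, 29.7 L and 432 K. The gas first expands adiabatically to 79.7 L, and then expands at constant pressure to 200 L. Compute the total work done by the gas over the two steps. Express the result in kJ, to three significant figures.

Step 1 (adiabatic): W = (P₁V₁ − P₂V₂)/(γ−1) = (6326 − 3276)/0.667 = 4575 J.
After step 1: P = 41.1 kPa, V = 79.7 L, T = 223.7 K.
Step 2 (isobaric): W = PΔV = (41.1 kPa)(200 − 79.7 L) = 4945 J.
W_total = 4575 + 4945 = 9520 J.

W_total ≈ 9.52 kJ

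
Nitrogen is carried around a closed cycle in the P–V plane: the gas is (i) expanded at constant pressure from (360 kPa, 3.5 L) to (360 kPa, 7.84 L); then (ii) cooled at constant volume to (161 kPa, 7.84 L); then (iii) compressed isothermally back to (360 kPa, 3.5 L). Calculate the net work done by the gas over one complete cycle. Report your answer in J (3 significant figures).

Leg (i): W = PΔV = (360)(7.84 − 3.5) = 1562 J.
Leg (ii): W = 0.
Leg (iii): W = PᵢVᵢ ln(V_f/Vᵢ) = (1262) ln(3.5/7.84) = -1018 J.
W_net = 1562 − 1018 = 544.4 J.

W_net ≈ 544 J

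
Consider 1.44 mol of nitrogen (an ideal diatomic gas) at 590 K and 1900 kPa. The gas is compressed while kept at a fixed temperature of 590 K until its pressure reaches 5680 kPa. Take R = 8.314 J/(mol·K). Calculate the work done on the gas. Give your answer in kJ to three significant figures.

W ≈ 7.74 kJ

Isothermal process: W = nRT ln(V₂/V₁) = nRT ln(P₁/P₂).
W = (1.44)(8.314)(590) × ln(1900/5680)
  = 7064 × ln(0.3345) = 7064 × -1.095
W_by_gas = -7735 J; work on gas = −W_by = 7735 J.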